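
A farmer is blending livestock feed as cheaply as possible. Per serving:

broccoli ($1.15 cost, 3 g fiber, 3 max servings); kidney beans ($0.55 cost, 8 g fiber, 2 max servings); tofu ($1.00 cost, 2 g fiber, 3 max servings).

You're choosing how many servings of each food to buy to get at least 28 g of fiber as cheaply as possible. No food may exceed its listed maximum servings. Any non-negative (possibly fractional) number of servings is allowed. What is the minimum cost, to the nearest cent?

Cost per g of fiber: kidney beans $0.0688, broccoli $0.3833, tofu $0.5000.
Take 2 servings of kidney beans: +16.0 g fiber for $1.10 (total $1.10, still need 12.0 g).
Take 3 servings of broccoli: +9.0 g fiber for $3.45 (total $4.55, still need 3.0 g).
Take 1.5 servings of tofu: +3.0 g fiber for $1.50 (total $6.05, still need 0.0 g).
Greedy by cheapest-per-g is optimal for a single linear constraint, so the minimum cost is $6.05.

$6.05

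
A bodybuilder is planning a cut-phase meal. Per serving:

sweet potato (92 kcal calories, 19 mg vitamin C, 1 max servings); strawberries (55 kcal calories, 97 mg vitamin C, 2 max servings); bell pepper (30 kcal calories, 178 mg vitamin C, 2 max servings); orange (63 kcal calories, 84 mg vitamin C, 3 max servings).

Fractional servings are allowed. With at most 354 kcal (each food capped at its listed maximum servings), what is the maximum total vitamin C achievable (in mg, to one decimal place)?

795.3 mg

Vitamin C per kcal: bell pepper 5.933, strawberries 1.764, orange 1.333, sweet potato 0.2065.
Take 2 servings of bell pepper: uses 60 kcal, +356.0 mg vitamin C (running total 356.0 mg).
Take 2 servings of strawberries: uses 110 kcal, +194.0 mg vitamin C (running total 550.0 mg).
Take 2.921 servings of orange: uses 184 kcal, +245.3 mg vitamin C (running total 795.3 mg).
Greedy by best ratio exhausts the calories allowance optimally: 795.3 mg.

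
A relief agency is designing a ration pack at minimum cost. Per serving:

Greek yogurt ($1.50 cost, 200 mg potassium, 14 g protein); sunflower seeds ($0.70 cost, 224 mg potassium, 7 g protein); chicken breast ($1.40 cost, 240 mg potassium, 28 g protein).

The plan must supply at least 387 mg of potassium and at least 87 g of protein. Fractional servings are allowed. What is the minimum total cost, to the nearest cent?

$4.35

Compare the cost at each extreme point of the feasible region.
Greek yogurt only: max(387/200, 87/14) = 6.214 servings → $9.32.
sunflower seeds only: max(387/224, 87/7) = 12.43 servings → $8.70.
chicken breast only: max(387/240, 87/28) = 3.107 servings → $4.35.
Greek yogurt + sunflower seeds: the both-tight solution has a negative serving — not a feasible corner.
Greek yogurt + chicken breast with both targets exact would need a negative amount; discard.
sunflower seeds + chicken breast: the both-tight solution has a negative serving — not a feasible corner.
Cheapest feasible corner: $4.35.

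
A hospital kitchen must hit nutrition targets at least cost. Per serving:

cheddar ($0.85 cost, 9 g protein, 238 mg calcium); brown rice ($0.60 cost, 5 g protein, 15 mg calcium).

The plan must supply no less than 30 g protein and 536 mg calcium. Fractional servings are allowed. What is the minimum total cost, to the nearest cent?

$2.83

An LP optimum is at a vertex; with two nutrient constraints at most two foods are used. Check each candidate.
cheddar only: max(30/9, 536/238) = 3.333 servings → $2.83.
brown rice only: max(30/5, 536/15) = 35.73 servings → $21.44.
cheddar + brown rice with both tight: 2.114 servings and 2.195 servings → $3.11.
Cheapest feasible corner: $2.83.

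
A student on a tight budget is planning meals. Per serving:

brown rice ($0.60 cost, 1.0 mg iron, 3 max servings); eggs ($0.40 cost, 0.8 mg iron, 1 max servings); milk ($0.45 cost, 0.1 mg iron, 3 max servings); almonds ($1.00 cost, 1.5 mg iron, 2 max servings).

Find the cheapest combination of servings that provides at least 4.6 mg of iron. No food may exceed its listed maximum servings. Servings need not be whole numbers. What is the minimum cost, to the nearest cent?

Cost per mg of iron: eggs $0.5000, brown rice $0.6000, almonds $0.6667, milk $4.5000.
Take 1 serving of eggs: +0.8 mg iron for $0.40 (total $0.40, still need 3.8 mg).
Take 3 servings of brown rice: +3.0 mg iron for $1.80 (total $2.20, still need 0.8 mg).
Take 0.5333 servings of almonds: +0.8 mg iron for $0.53 (total $2.73, still need 0.0 mg).
Filling from the cheapest source first is optimal under one linear minimum: $2.73.

$2.73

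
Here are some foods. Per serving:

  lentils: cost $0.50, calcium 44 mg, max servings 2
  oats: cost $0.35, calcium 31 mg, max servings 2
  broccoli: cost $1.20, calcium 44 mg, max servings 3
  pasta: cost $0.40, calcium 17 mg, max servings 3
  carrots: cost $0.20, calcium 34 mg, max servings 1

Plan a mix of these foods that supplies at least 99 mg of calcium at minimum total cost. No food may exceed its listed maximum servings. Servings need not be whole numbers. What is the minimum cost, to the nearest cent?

$0.93

Cost per mg of calcium: carrots $0.0059, oats $0.0113, lentils $0.0114, pasta $0.0235, broccoli $0.0273.
Take 1 serving of carrots: +34.0 mg calcium for $0.20 (total $0.20, still need 65.0 mg).
Take 2 servings of oats: +62.0 mg calcium for $0.70 (total $0.90, still need 3.0 mg).
Take 0.06818 servings of lentils: +3.0 mg calcium for $0.03 (total $0.93, still need 0.0 mg).
Greedy by cheapest-per-mg is optimal for a single linear constraint, so the minimum cost is $0.93.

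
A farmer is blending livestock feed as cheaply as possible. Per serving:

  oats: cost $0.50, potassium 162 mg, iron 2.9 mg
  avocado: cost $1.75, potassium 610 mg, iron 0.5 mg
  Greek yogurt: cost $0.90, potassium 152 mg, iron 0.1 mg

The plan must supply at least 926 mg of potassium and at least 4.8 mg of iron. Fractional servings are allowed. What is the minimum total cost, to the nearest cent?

An LP optimum is at a vertex; with two nutrient constraints at most two foods are used. Check each candidate.
oats only: max(926/162, 4.8/2.9) = 5.716 servings → $2.86.
avocado only: max(926/610, 4.8/0.5) = 9.6 servings → $16.80.
Greek yogurt only: max(926/152, 4.8/0.1) = 48 servings → $43.20.
oats + avocado with both tight: 1.46 servings and 1.13 servings → $2.71.
oats + Greek yogurt with both tight: 1.5 servings and 4.493 servings → $4.79.
avocado + Greek yogurt: intersection lies outside the first quadrant.
The minimum over all feasible corners is $2.71.

$2.71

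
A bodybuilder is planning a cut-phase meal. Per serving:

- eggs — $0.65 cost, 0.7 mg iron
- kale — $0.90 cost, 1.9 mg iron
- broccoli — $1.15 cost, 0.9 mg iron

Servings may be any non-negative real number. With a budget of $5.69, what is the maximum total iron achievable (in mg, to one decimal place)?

Iron per dollar: kale 2.111, eggs 1.077, broccoli 0.7826.
With no serving limits, spend the whole cost allowance on kale: $5.69 / $0.90 × 1.9 mg = 12.0 mg.

12.0 mg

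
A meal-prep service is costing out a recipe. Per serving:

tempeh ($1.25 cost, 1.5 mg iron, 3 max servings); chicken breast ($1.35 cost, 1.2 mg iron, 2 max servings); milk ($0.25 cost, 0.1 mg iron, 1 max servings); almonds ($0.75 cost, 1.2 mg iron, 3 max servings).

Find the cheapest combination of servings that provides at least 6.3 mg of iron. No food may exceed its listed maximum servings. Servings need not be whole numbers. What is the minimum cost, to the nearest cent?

$4.50

Cost per mg of iron: almonds $0.6250, tempeh $0.8333, chicken breast $1.1250, milk $2.5000.
Take 3 servings of almonds: +3.6 mg iron for $2.25 (total $2.25, still need 2.7 mg).
Take 1.8 servings of tempeh: +2.7 mg iron for $2.25 (total $4.50, still need 0.0 mg).
Filling from the cheapest source first is optimal under one linear minimum: $4.50.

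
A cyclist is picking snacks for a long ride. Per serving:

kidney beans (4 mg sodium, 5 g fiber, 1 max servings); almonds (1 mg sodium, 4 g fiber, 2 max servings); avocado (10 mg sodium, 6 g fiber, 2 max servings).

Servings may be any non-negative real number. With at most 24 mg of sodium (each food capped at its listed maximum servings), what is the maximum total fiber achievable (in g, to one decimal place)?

23.8 g

Fiber per mg sodium: almonds 4, kidney beans 1.25, avocado 0.6.
Take 2 servings of almonds: uses 2 mg sodium, +8.0 g fiber (running total 8.0 g).
Take 1 serving of kidney beans: uses 4 mg sodium, +5.0 g fiber (running total 13.0 g).
Take 1.8 servings of avocado: uses 18 mg sodium, +10.8 g fiber (running total 23.8 g).
Filling greedily by fiber-per-mg sodium is optimal for one linear limit, giving 23.8 g.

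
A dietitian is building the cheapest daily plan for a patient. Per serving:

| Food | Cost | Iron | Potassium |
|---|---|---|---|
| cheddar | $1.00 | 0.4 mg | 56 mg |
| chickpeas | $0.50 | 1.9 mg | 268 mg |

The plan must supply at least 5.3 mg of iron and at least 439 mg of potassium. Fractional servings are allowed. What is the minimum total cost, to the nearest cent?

$1.39

For a min-cost LP with two ≥-constraints, a basic feasible solution has at most two positive variables.
cheddar only: max(5.3/0.4, 439/56) = 13.25 servings → $13.25.
chickpeas only: max(5.3/1.9, 439/268) = 2.789 servings → $1.39.
cheddar + chickpeas with both targets exact would need a negative amount; discard.
So the least-cost plan costs $1.39.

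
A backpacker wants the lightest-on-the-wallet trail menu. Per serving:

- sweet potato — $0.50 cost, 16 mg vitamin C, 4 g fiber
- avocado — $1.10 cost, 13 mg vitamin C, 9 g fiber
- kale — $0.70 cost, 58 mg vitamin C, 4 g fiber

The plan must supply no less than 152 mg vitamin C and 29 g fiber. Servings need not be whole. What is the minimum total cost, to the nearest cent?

$3.80

sweet potato only: max(152/16, 29/4) = 9.5 servings → $4.75.
avocado only: max(152/13, 29/9) = 11.69 servings → $12.86.
kale only: max(152/58, 29/4) = 7.25 servings → $5.08.
sweet potato + avocado: the both-tight solution has a negative serving — not a feasible corner.
sweet potato + kale with both tight: 6.393 servings and 0.8571 servings → $3.80.
avocado + kale with both tight: 2.285 servings and 2.109 servings → $3.99.
So the least-cost plan costs $3.80.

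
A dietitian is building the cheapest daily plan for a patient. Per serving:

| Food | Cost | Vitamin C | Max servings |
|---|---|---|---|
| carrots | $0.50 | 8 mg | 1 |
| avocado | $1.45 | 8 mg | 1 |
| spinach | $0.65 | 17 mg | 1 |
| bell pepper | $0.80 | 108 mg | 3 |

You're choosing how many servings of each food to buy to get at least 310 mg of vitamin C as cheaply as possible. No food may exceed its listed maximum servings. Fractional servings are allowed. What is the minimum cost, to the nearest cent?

$2.30

Cost per mg of vitamin C: bell pepper $0.0074, spinach $0.0382, carrots $0.0625, avocado $0.1812.
Take 2.87 servings of bell pepper: +310.0 mg vitamin C for $2.30 (total $2.30, still need 0.0 mg).
Filling from the cheapest source first is optimal under one linear minimum: $2.30.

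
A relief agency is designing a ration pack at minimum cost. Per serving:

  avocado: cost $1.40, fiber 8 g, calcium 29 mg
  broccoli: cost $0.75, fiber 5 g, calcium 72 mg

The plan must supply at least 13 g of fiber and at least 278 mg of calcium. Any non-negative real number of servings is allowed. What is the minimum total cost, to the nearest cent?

$2.90

Check every corner: each single food scaled to meet both minima, and each pair solved so both constraints bind.
avocado only: max(13/8, 278/29) = 9.586 servings → $13.42.
broccoli only: max(13/5, 278/72) = 3.861 servings → $2.90.
avocado + broccoli with both targets exact would need a negative amount; discard.
So the least-cost plan costs $2.90.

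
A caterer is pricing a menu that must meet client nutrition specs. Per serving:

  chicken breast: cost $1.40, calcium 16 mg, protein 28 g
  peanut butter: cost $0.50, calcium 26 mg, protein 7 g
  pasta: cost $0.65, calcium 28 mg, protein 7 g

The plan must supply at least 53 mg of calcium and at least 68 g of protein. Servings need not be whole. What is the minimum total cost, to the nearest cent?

An LP optimum is at a vertex; with two nutrient constraints at most two foods are used. Check each candidate.
chicken breast only: max(53/16, 68/28) = 3.312 servings → $4.64.
peanut butter only: max(53/26, 68/7) = 9.714 servings → $4.86.
pasta only: max(53/28, 68/7) = 9.714 servings → $6.31.
chicken breast + peanut butter with both tight: 2.268 servings and 0.6429 servings → $3.50.
chicken breast + pasta with both tight: 2.281 servings and 0.5893 servings → $3.58.
peanut butter + pasta: the both-tight solution has a negative serving — not a feasible corner.
The minimum over all feasible corners is $3.50.

$3.50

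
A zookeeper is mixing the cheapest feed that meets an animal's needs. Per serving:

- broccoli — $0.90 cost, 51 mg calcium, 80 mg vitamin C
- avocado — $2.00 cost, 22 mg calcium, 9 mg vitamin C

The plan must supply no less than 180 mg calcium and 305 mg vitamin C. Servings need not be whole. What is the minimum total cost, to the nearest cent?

broccoli only: max(180/51, 305/80) = 3.812 servings → $3.43.
avocado only: max(180/22, 305/9) = 33.89 servings → $67.78.
broccoli + avocado: intersection lies outside the first quadrant.
So the least-cost plan costs $3.43.

$3.43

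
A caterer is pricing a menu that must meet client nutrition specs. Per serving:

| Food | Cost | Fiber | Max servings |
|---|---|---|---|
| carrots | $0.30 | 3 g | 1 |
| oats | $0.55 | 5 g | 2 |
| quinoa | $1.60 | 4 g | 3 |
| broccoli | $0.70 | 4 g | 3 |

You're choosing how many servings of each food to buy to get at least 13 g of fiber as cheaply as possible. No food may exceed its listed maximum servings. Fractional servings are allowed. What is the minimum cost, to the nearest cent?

$1.40

Cost per g of fiber: carrots $0.1000, oats $0.1100, broccoli $0.1750, quinoa $0.4000.
Take 1 serving of carrots: +3.0 g fiber for $0.30 (total $0.30, still need 10.0 g).
Take 2 servings of oats: +10.0 g fiber for $1.10 (total $1.40, still need 0.0 g).
Filling from the cheapest source first is optimal under one linear minimum: $1.40.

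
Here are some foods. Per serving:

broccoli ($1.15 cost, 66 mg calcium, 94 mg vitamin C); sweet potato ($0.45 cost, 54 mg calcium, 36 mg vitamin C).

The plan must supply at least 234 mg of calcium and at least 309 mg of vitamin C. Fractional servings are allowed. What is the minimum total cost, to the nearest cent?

This is a tiny linear program; its minimum lies at a vertex of the feasible set. List the vertices and price them.
broccoli only: max(234/66, 309/94) = 3.545 servings → $4.08.
sweet potato only: max(234/54, 309/36) = 8.583 servings → $3.86.
broccoli + sweet potato with both tight: 3.06 servings and 0.5933 servings → $3.79.
So the least-cost plan costs $3.79.

$3.79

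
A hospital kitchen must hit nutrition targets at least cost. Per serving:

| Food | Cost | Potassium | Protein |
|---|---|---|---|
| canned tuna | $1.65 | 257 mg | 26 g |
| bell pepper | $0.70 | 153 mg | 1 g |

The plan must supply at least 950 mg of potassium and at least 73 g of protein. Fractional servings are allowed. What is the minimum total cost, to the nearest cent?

$5.65

A basic optimal solution has at most two foods positive. Try each food alone and each pair with both targets met exactly.
canned tuna only: max(950/257, 73/26) = 3.696 servings → $6.10.
bell pepper only: max(950/153, 73/1) = 73 servings → $51.10.
canned tuna + bell pepper with both tight: 2.746 servings and 1.596 servings → $5.65.
So the least-cost plan costs $5.65.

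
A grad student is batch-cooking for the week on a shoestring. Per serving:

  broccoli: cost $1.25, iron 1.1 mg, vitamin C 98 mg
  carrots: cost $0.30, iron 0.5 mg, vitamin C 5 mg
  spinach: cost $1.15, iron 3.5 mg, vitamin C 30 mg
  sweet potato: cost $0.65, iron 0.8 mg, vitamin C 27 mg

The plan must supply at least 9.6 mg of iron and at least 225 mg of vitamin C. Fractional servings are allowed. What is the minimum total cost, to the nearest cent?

$4.59

The cheapest plan sits at a corner of the feasible region — with two constraints it uses at most two foods.
broccoli only: max(9.6/1.1, 225/98) = 8.727 servings → $10.91.
carrots only: max(9.6/0.5, 225/5) = 45 servings → $13.50.
spinach only: max(9.6/3.5, 225/30) = 7.5 servings → $8.62.
sweet potato only: max(9.6/0.8, 225/27) = 12 servings → $7.80.
broccoli + carrots with both tight: 1.483 servings and 15.94 servings → $6.63.
broccoli + spinach with both tight: 1.611 servings and 2.236 servings → $4.59.
broccoli + sweet potato: intersection lies outside the first quadrant.
carrots + spinach with both targets exact would need a negative amount; discard.
carrots + sweet potato with both tight: 8.337 servings and 6.789 servings → $6.91.
spinach + sweet potato with both tight: 1.123 servings and 7.085 servings → $5.90.
The minimum over all feasible corners is $4.59.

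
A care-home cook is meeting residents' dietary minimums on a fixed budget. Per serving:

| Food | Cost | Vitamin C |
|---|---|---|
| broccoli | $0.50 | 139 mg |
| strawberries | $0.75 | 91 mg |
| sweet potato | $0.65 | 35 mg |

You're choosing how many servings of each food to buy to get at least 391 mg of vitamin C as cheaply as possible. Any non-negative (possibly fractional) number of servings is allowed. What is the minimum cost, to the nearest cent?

Cost per mg of vitamin C: broccoli $0.0036, strawberries $0.0082, sweet potato $0.0186.
With no serving limits, use only broccoli: 391 mg / 139 mg = 2.813 servings × $0.50 = $1.41.

$1.41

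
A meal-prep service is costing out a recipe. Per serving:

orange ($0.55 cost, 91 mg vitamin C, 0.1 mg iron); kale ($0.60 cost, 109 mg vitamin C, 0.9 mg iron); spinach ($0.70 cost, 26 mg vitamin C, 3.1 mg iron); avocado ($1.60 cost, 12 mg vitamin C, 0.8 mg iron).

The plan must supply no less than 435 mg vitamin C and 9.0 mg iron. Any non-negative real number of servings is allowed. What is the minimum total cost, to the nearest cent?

$3.44

orange only: max(435/91, 9.0/0.1) = 90 servings → $49.50.
kale only: max(435/109, 9.0/0.9) = 10 servings → $6.00.
spinach only: max(435/26, 9.0/3.1) = 16.73 servings → $11.71.
avocado only: max(435/12, 9.0/0.8) = 36.25 servings → $58.00.
orange + kale: the both-tight solution has a negative serving — not a feasible corner.
orange + spinach with both tight: 3.987 servings and 2.775 servings → $4.14.
orange + avocado with both tight: 3.352 servings and 10.83 servings → $19.17.
kale + spinach with both tight: 3.544 servings and 1.874 servings → $3.44.
kale + avocado with both tight: 3.141 servings and 7.716 servings → $14.23.
spinach + avocado: intersection lies outside the first quadrant.
Cheapest feasible corner: $3.44.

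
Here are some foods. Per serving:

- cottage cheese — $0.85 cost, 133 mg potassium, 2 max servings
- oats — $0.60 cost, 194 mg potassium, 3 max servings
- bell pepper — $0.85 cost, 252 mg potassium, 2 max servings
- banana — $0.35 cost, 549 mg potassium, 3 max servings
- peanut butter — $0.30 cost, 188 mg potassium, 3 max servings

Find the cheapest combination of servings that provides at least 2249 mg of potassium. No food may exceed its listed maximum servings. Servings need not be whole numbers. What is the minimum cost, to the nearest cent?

Cost per mg of potassium: banana $0.0006, peanut butter $0.0016, oats $0.0031, bell pepper $0.0034, cottage cheese $0.0064.
Take 3 servings of banana: +1647.0 mg potassium for $1.05 (total $1.05, still need 602.0 mg).
Take 3 servings of peanut butter: +564.0 mg potassium for $0.90 (total $1.95, still need 38.0 mg).
Take 0.1959 servings of oats: +38.0 mg potassium for $0.12 (total $2.07, still need 0.0 mg).
Greedy by cheapest-per-mg is optimal for a single linear constraint, so the minimum cost is $2.07.

$2.07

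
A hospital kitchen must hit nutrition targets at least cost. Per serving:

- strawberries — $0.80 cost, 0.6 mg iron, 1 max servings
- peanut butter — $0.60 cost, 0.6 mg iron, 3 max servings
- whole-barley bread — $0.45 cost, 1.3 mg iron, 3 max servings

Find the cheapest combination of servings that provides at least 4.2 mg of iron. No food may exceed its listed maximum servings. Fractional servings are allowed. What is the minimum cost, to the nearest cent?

$1.65

Cost per mg of iron: whole-barley bread $0.3462, peanut butter $1.0000, strawberries $1.3333.
Take 3 servings of whole-barley bread: +3.9 mg iron for $1.35 (total $1.35, still need 0.3 mg).
Take 0.5 servings of peanut butter: +0.3 mg iron for $0.30 (total $1.65, still need 0.0 mg).
Greedy by cheapest-per-mg is optimal for a single linear constraint, so the minimum cost is $1.65.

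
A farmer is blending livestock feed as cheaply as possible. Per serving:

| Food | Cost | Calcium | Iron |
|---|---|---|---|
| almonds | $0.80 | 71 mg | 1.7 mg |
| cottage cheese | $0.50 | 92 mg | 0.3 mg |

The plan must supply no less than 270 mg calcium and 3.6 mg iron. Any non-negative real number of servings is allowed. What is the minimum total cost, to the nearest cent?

almonds only: max(270/71, 3.6/1.7) = 3.803 servings → $3.04.
cottage cheese only: max(270/92, 3.6/0.3) = 12 servings → $6.00.
almonds + cottage cheese with both tight: 1.852 servings and 1.506 servings → $2.23.
So the least-cost plan costs $2.23.

$2.23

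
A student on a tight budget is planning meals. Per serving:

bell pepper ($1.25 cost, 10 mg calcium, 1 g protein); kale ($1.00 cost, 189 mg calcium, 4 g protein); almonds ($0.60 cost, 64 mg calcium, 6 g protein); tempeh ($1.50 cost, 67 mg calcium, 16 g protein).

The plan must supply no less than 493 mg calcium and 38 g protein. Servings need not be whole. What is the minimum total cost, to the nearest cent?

An LP optimum is at a vertex; with two nutrient constraints at most two foods are used. Check each candidate.
bell pepper only: max(493/10, 38/1) = 49.3 servings → $61.62.
kale only: max(493/189, 38/4) = 9.5 servings → $9.50.
almonds only: max(493/64, 38/6) = 7.703 servings → $4.62.
tempeh only: max(493/67, 38/16) = 7.358 servings → $11.04.
bell pepper + kale with both tight: 34.97 servings and 0.7584 servings → $44.47.
bell pepper + almonds: the both-tight solution has a negative serving — not a feasible corner.
bell pepper + tempeh with both targets exact would need a negative amount; discard.
kale + almonds with both tight: 0.5991 servings and 5.934 servings → $4.16.
kale + tempeh with both tight: 1.938 servings and 1.89 servings → $4.77.
almonds + tempeh with both targets exact would need a negative amount; discard.
Cheapest feasible corner: $4.16.

$4.16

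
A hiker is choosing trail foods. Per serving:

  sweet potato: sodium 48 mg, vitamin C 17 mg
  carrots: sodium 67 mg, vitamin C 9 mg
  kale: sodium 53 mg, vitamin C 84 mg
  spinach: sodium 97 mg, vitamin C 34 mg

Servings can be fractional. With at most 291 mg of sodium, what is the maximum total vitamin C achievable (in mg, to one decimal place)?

Vitamin C per mg sodium: kale 1.585, sweet potato 0.3542, spinach 0.3505, carrots 0.1343.
With no serving limits, spend the whole sodium allowance on kale: 291 mg / 53 mg × 84 mg = 461.2 mg.

461.2 mg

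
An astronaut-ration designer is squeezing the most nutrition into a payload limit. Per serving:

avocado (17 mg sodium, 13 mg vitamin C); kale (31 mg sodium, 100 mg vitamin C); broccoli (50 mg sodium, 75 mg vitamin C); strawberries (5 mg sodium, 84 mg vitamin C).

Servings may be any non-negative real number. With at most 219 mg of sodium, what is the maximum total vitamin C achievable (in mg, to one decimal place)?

3679.2 mg

Vitamin C per mg sodium: strawberries 16.8, kale 3.226, broccoli 1.5, avocado 0.7647.
With no serving limits, spend the whole sodium allowance on strawberries: 219 mg / 5 mg × 84 mg = 3679.2 mg.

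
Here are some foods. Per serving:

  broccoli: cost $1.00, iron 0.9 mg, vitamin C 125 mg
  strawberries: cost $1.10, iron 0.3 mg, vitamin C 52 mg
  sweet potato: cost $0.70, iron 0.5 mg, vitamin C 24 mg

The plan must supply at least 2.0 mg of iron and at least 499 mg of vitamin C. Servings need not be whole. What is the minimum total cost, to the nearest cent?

With two linear requirements the optimum uses one or two foods; enumerate the corners.
broccoli only: max(2.0/0.9, 499/125) = 3.992 servings → $3.99.
strawberries only: max(2.0/0.3, 499/52) = 9.596 servings → $10.56.
sweet potato only: max(2.0/0.5, 499/24) = 20.79 servings → $14.55.
broccoli + strawberries with both targets exact would need a negative amount; discard.
broccoli + sweet potato with both targets exact would need a negative amount; discard.
strawberries + sweet potato with both targets exact would need a negative amount; discard.
The minimum over all feasible corners is $3.99.

$3.99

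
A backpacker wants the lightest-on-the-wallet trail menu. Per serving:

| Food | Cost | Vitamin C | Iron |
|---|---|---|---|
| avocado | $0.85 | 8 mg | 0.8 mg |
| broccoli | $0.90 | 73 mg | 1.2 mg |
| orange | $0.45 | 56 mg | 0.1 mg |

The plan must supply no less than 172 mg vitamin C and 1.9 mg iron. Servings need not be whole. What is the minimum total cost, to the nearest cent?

Minimising a linear cost over {vitamin C ≥ 172, iron ≥ 1.9, servings ≥ 0} — the optimum is at a vertex, using one or two foods.
avocado only: max(172/8, 1.9/0.8) = 21.5 servings → $18.27.
broccoli only: max(172/73, 1.9/1.2) = 2.356 servings → $2.12.
orange only: max(172/56, 1.9/0.1) = 19 servings → $8.55.
avocado + broccoli: the both-tight solution has a negative serving — not a feasible corner.
avocado + orange with both tight: 2.027 servings and 2.782 servings → $2.98.
broccoli + orange with both tight: 1.489 servings and 1.13 servings → $1.85.
The minimum over all feasible corners is $1.85.

$1.85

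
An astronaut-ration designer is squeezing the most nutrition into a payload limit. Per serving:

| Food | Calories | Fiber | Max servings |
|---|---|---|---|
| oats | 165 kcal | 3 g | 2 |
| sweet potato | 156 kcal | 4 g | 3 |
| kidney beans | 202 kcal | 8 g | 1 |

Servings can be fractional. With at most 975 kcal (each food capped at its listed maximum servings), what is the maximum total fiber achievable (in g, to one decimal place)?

25.5 g

Fiber per kcal: kidney beans 0.0396, sweet potato 0.02564, oats 0.01818.
Take 1 serving of kidney beans: uses 202 kcal, +8.0 g fiber (running total 8.0 g).
Take 3 servings of sweet potato: uses 468 kcal, +12.0 g fiber (running total 20.0 g).
Take 1.848 servings of oats: uses 305 kcal, +5.5 g fiber (running total 25.5 g).
Greedy by best ratio exhausts the calories allowance optimally: 25.5 g.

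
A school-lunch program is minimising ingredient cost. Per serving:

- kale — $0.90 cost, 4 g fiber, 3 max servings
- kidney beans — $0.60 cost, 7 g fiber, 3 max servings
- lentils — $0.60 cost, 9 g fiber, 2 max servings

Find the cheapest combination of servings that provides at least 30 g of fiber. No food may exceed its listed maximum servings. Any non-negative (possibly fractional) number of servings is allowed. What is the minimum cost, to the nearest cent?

Cost per g of fiber: lentils $0.0667, kidney beans $0.0857, kale $0.2250.
Take 2 servings of lentils: +18.0 g fiber for $1.20 (total $1.20, still need 12.0 g).
Take 1.714 servings of kidney beans: +12.0 g fiber for $1.03 (total $2.23, still need 0.0 g).
Greedy by cheapest-per-g is optimal for a single linear constraint, so the minimum cost is $2.23.

$2.23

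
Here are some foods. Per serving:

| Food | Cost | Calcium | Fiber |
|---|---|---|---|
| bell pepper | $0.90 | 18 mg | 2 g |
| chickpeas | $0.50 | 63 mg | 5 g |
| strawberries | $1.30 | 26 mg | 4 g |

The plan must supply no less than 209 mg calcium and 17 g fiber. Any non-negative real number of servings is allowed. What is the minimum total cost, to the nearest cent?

Two binding constraints pin down two serving amounts, so the optimal mix uses at most two foods. The candidates are each food alone (scaled to the tighter of calcium/fiber) and each pair with both constraints tight.
bell pepper only: max(209/18, 17/2) = 11.61 servings → $10.45.
chickpeas only: max(209/63, 17/5) = 3.4 servings → $1.70.
strawberries only: max(209/26, 17/4) = 8.038 servings → $10.45.
bell pepper + chickpeas with both tight: 0.7222 servings and 3.111 servings → $2.21.
bell pepper + strawberries with both targets exact would need a negative amount; discard.
chickpeas + strawberries with both tight: 3.23 servings and 0.2131 servings → $1.89.
The minimum over all feasible corners is $1.70.

$1.70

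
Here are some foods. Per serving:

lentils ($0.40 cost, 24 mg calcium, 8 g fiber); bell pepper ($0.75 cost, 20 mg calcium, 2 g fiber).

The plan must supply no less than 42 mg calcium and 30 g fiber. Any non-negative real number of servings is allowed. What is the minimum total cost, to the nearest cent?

For a min-cost LP with two ≥-constraints, a basic feasible solution has at most two positive variables.
lentils only: max(42/24, 30/8) = 3.75 servings → $1.50.
bell pepper only: max(42/20, 30/2) = 15 servings → $11.25.
lentils + bell pepper with both targets exact would need a negative amount; discard.
The minimum over all feasible corners is $1.50.

$1.50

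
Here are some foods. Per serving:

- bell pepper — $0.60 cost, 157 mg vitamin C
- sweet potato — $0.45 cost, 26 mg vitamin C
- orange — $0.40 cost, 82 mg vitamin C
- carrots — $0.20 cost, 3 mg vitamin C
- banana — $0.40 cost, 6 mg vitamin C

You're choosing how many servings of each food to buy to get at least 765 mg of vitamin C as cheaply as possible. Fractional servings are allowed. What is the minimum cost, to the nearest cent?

Cost per mg of vitamin C: bell pepper $0.0038, orange $0.0049, sweet potato $0.0173, carrots $0.0667, banana $0.0667.
With no serving limits, use only bell pepper: 765 mg / 157 mg = 4.873 servings × $0.60 = $2.92.

$2.92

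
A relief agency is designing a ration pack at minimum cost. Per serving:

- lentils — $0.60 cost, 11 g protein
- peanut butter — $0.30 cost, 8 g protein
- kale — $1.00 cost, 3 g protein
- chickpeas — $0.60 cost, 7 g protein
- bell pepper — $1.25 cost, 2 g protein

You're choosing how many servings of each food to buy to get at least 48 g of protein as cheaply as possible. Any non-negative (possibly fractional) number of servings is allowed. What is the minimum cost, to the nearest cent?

Cost per g of protein: peanut butter $0.0375, lentils $0.0545, chickpeas $0.0857, kale $0.3333, bell pepper $0.6250.
With no serving limits, use only peanut butter: 48 g / 8 g = 6 servings × $0.30 = $1.80.

$1.80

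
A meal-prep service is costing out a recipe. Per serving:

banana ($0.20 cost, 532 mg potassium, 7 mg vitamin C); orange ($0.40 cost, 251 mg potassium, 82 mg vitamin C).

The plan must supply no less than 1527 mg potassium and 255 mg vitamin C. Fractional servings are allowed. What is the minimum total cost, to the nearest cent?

$1.49

banana only: max(1527/532, 255/7) = 36.43 servings → $7.29.
orange only: max(1527/251, 255/82) = 6.084 servings → $2.43.
banana + orange with both tight: 1.462 servings and 2.985 servings → $1.49.
Cheapest feasible corner: $1.49.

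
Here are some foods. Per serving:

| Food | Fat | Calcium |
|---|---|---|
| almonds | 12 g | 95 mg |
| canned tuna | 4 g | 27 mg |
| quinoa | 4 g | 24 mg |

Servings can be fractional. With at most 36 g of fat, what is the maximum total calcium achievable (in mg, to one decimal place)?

285.0 mg

Calcium per g fat: almonds 7.917, canned tuna 6.75, quinoa 6.
With no serving limits, spend the whole fat allowance on almonds: 36 g / 12 g × 95 mg = 285.0 mg.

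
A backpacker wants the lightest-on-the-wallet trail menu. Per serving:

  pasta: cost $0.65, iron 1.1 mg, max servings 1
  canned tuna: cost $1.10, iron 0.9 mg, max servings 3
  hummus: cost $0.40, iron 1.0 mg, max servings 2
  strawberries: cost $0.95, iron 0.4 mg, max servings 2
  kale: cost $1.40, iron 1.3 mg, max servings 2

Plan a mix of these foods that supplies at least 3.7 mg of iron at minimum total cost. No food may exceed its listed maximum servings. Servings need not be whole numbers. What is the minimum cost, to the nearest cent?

Cost per mg of iron: hummus $0.4000, pasta $0.5909, kale $1.0769, canned tuna $1.2222, strawberries $2.3750.
Take 2 servings of hummus: +2.0 mg iron for $0.80 (total $0.80, still need 1.7 mg).
Take 1 serving of pasta: +1.1 mg iron for $0.65 (total $1.45, still need 0.6 mg).
Take 0.4615 servings of kale: +0.6 mg iron for $0.65 (total $2.10, still need 0.0 mg).
Greedy by cheapest-per-mg is optimal for a single linear constraint, so the minimum cost is $2.10.

$2.10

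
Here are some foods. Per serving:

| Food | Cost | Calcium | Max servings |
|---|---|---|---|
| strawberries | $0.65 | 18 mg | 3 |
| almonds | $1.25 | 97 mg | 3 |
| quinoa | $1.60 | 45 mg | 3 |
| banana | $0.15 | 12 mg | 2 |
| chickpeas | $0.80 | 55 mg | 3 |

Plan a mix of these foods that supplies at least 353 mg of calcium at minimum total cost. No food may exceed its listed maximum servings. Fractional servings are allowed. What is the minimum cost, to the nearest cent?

$4.60

Cost per mg of calcium: banana $0.0125, almonds $0.0129, chickpeas $0.0145, quinoa $0.0356, strawberries $0.0361.
Take 2 servings of banana: +24.0 mg calcium for $0.30 (total $0.30, still need 329.0 mg).
Take 3 servings of almonds: +291.0 mg calcium for $3.75 (total $4.05, still need 38.0 mg).
Take 0.6909 servings of chickpeas: +38.0 mg calcium for $0.55 (total $4.60, still need 0.0 mg).
Greedy by cheapest-per-mg is optimal for a single linear constraint, so the minimum cost is $4.60.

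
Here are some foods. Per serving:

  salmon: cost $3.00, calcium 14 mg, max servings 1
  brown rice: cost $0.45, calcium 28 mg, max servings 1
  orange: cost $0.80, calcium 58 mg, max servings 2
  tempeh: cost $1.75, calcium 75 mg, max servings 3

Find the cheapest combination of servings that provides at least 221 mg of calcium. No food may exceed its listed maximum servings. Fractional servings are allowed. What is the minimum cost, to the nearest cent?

$3.85

Cost per mg of calcium: orange $0.0138, brown rice $0.0161, tempeh $0.0233, salmon $0.2143.
Take 2 servings of orange: +116.0 mg calcium for $1.60 (total $1.60, still need 105.0 mg).
Take 1 serving of brown rice: +28.0 mg calcium for $0.45 (total $2.05, still need 77.0 mg).
Take 1.027 servings of tempeh: +77.0 mg calcium for $1.80 (total $3.85, still need 0.0 mg).
Greedy by cheapest-per-mg is optimal for a single linear constraint, so the minimum cost is $3.85.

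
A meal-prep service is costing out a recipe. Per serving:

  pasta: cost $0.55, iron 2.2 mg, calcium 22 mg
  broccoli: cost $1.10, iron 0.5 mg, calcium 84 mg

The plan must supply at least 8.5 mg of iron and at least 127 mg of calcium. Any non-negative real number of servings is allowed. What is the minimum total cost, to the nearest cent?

The cheapest plan sits at a corner of the feasible region — with two constraints it uses at most two foods.
pasta only: max(8.5/2.2, 127/22) = 5.773 servings → $3.17.
broccoli only: max(8.5/0.5, 127/84) = 17 servings → $18.70.
pasta + broccoli with both tight: 3.743 servings and 0.5316 servings → $2.64.
Cheapest feasible corner: $2.64.

$2.64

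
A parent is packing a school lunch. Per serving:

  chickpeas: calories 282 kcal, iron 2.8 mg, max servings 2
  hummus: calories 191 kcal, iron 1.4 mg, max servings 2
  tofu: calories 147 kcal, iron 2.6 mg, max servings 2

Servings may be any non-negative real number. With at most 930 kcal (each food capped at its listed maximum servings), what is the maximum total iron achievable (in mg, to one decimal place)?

11.3 mg

Iron per kcal: tofu 0.01769, chickpeas 0.009929, hummus 0.00733.
Take 2 servings of tofu: uses 294 kcal, +5.2 mg iron (running total 5.2 mg).
Take 2 servings of chickpeas: uses 564 kcal, +5.6 mg iron (running total 10.8 mg).
Take 0.377 servings of hummus: uses 72 kcal, +0.5 mg iron (running total 11.3 mg).
Filling greedily by iron-per-kcal is optimal for one linear limit, giving 11.3 mg.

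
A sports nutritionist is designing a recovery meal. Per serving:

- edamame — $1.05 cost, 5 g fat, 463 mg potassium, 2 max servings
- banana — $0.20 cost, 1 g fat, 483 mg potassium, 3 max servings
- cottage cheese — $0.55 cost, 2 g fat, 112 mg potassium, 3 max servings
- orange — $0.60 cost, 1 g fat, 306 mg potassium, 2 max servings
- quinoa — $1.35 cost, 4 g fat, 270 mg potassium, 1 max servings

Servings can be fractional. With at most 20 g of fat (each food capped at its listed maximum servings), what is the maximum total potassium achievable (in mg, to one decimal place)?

Potassium per g fat: banana 483, orange 306, edamame 92.6, quinoa 67.5, cottage cheese 56.
Take 3 servings of banana: uses 3 g fat, +1449.0 mg potassium (running total 1449.0 mg).
Take 2 servings of orange: uses 2 g fat, +612.0 mg potassium (running total 2061.0 mg).
Take 2 servings of edamame: uses 10 g fat, +926.0 mg potassium (running total 2987.0 mg).
Take 1 serving of quinoa: uses 4 g fat, +270.0 mg potassium (running total 3257.0 mg).
Take 0.5 servings of cottage cheese: uses 1 g fat, +56.0 mg potassium (running total 3313.0 mg).
Filling greedily by potassium-per-g fat is optimal for one linear limit, giving 3313.0 mg.

3313.0 mg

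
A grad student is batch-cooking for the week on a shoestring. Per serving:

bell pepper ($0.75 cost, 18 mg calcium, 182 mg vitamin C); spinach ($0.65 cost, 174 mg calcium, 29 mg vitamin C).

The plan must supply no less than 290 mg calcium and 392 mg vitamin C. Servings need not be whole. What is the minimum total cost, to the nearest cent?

Two binding constraints pin down two serving amounts, so the optimal mix uses at most two foods. The candidates are each food alone (scaled to the tighter of calcium/vitamin C) and each pair with both constraints tight.
bell pepper only: max(290/18, 392/182) = 16.11 servings → $12.08.
spinach only: max(290/174, 392/29) = 13.52 servings → $8.79.
bell pepper + spinach with both tight: 1.92 servings and 1.468 servings → $2.39.
The minimum over all feasible corners is $2.39.

$2.39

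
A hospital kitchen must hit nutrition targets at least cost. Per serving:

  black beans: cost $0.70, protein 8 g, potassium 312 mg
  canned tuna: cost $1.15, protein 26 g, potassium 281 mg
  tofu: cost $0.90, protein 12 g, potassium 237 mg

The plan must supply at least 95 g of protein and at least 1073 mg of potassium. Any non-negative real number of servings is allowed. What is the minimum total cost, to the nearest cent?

$4.27

Check every corner: each single food scaled to meet both minima, and each pair solved so both constraints bind.
black beans only: max(95/8, 1073/312) = 11.88 servings → $8.31.
canned tuna only: max(95/26, 1073/281) = 3.819 servings → $4.39.
tofu only: max(95/12, 1073/237) = 7.917 servings → $7.12.
black beans + canned tuna with both tight: 0.2052 servings and 3.591 servings → $4.27.
black beans + tofu with both targets exact would need a negative amount; discard.
canned tuna + tofu with both tight: 3.455 servings and 0.4312 servings → $4.36.
Cheapest feasible corner: $4.27.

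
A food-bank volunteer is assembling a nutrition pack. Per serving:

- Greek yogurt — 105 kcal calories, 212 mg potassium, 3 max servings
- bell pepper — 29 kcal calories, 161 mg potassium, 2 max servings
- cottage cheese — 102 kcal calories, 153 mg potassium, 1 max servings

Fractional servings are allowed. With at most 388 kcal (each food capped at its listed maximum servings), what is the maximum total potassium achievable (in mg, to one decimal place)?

980.5 mg

Potassium per kcal: bell pepper 5.552, Greek yogurt 2.019, cottage cheese 1.5.
Take 2 servings of bell pepper: uses 58 kcal, +322.0 mg potassium (running total 322.0 mg).
Take 3 servings of Greek yogurt: uses 315 kcal, +636.0 mg potassium (running total 958.0 mg).
Take 0.1471 servings of cottage cheese: uses 15 kcal, +22.5 mg potassium (running total 980.5 mg).
Filling greedily by potassium-per-kcal is optimal for one linear limit, giving 980.5 mg.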